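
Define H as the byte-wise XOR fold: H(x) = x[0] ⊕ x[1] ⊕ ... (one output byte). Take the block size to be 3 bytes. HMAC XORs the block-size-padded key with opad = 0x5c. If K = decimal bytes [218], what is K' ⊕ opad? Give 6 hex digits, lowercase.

865c5c

Key decimal bytes [218] = da is 1 byte ≤ B = 3; zero-pad to 3 bytes: K' = da 00 00.
XOR each byte with 0x5c: da⊕5c=86, 00⊕5c=5c, 00⊕5c=5c.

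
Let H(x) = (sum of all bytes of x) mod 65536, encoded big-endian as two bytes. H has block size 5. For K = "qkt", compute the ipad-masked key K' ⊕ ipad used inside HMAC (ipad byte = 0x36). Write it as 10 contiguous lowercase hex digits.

475d423636

Key "qkt" = 71 6b 74 is 3 bytes ≤ B = 5; zero-pad to 5 bytes: K' = 71 6b 74 00 00.
XOR each byte with 0x36: 71⊕36=47, 6b⊕36=5d, 74⊕36=42, 00⊕36=36, 00⊕36=36.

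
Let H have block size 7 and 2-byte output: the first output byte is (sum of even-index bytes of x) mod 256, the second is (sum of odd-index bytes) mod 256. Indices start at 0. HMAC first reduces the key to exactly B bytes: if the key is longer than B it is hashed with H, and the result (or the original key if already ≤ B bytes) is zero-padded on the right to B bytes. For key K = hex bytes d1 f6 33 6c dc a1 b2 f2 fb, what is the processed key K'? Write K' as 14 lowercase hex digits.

|K| = 9 > B = 7, so first hash the key.
H(K): even-index sum = 909 mod 256 = 141; odd-index sum = 757 mod 256 = 245 → 8d f5.
Zero-pad H(K) = 8d f5 to 7 bytes: K' = 8d f5 00 00 00 00 00.

8df50000000000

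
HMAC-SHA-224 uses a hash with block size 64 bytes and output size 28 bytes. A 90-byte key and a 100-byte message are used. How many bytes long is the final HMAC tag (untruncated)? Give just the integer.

The tag is one SHA-224 digest: 28 bytes.

28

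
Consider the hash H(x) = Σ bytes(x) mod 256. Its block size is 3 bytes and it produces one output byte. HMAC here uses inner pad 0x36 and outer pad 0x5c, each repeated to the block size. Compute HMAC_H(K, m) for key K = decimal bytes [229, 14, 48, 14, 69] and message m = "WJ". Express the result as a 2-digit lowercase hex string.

2f

Key decimal bytes [229, 14, 48, 14, 69] = e5 0e 30 0e 45 is 5 bytes > B = 3, so hash it first: H(key) = 76, then zero-pad to 3 bytes: K' = 76 00 00.
K' ⊕ ipad = 40 36 36.  K' ⊕ opad = 2a 5c 5c.
Inner input = (K'⊕ipad) ∥ m = 40 36 36 ∥ 57 4a.
Inner hash: sum = 64+54+54+87+74 = 333; mod 256 = 77 → 4d.
Outer input = (K'⊕opad) ∥ inner = 2a 5c 5c ∥ 4d.
Outer hash (tag): sum = 42+92+92+77 = 303; mod 256 = 47 → 2f.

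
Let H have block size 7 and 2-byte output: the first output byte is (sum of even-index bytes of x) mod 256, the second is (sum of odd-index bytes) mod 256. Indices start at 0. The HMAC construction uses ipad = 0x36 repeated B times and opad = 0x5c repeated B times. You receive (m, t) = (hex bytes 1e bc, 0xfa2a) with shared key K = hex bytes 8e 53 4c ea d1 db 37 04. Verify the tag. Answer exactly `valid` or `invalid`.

invalid

Key hex bytes 8e 53 4c ea d1 db 37 04 is 8 bytes > B = 7, so hash it first: H(key) = e2 1c, then zero-pad to 7 bytes: K' = e2 1c 00 00 00 00 00.
K' ⊕ ipad = d4 2a 36 36 36 36 36; K' ⊕ opad = be 40 5c 5c 5c 5c 5c.
Inner hash: even-index sum = 562 mod 256 = 50; odd-index sum = 180 mod 256 = 180 → 32 b4.
Outer hash (recomputed tag): even-index sum = 646 mod 256 = 134; odd-index sum = 298 mod 256 = 42 → 86 2a.
Recomputed tag = 862a; claimed = fa2a → mismatch.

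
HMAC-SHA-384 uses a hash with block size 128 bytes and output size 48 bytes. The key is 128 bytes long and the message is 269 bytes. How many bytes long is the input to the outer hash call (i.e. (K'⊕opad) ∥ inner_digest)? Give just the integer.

176

Key is 128 ≤ 128 bytes, zero-padded: |K'| = 128.
Outer input = (K'⊕opad) ∥ H(inner) → 128 + 48 = 176 bytes.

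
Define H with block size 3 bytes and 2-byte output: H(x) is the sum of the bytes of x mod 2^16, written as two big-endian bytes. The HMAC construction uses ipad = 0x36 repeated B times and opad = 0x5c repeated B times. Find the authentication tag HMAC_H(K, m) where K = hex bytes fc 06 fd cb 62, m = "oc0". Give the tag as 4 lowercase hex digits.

Key hex bytes fc 06 fd cb 62 is 5 bytes > B = 3, so hash it first: H(key) = 03 2c, then zero-pad to 3 bytes: K' = 03 2c 00.
K' ⊕ ipad = 35 1a 36.  K' ⊕ opad = 5f 70 5c.
Inner input = (K'⊕ipad) ∥ m = 35 1a 36 ∥ 6f 63 30.
Inner hash: sum = 53+26+54+111+99+48 = 391 → 01 87.
Outer input = (K'⊕opad) ∥ inner = 5f 70 5c ∥ 01 87.
Outer hash (tag): sum = 95+112+92+1+135 = 435 → 01 b3.

01b3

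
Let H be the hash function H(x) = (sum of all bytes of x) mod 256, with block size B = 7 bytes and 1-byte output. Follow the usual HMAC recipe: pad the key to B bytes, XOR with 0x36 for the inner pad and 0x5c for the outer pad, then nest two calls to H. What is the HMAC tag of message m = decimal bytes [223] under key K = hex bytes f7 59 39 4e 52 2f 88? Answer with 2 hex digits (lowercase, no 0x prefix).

4d

Key hex bytes f7 59 39 4e 52 2f 88 is exactly B = 7 bytes: K' = f7 59 39 4e 52 2f 88.
K' ⊕ ipad = c1 6f 0f 78 64 19 be.  K' ⊕ opad = ab 05 65 12 0e 73 d4.
Inner input = (K'⊕ipad) ∥ m = c1 6f 0f 78 64 19 be ∥ df.
Inner hash: sum = 193+111+15+120+100+25+190+223 = 977; mod 256 = 209 → d1.
Outer input = (K'⊕opad) ∥ inner = ab 05 65 12 0e 73 d4 ∥ d1.
Outer hash (tag): sum = 171+5+101+18+14+115+212+209 = 845; mod 256 = 77 → 4d.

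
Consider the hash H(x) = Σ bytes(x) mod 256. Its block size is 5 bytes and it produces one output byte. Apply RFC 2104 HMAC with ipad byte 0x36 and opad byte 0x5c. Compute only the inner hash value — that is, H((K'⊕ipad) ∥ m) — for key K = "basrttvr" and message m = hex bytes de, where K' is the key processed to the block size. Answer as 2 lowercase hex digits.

04

Key "basrttvr" = 62 61 73 72 74 74 76 72 is 8 bytes > B = 5, so hash it first: H(key) = 78, then zero-pad to 5 bytes: K' = 78 00 00 00 00.
K' ⊕ ipad = 4e 36 36 36 36.
Inner input = 4e 36 36 36 36 ∥ de.
Inner hash: sum = 78+54+54+54+54+222 = 516; mod 256 = 4 → 04.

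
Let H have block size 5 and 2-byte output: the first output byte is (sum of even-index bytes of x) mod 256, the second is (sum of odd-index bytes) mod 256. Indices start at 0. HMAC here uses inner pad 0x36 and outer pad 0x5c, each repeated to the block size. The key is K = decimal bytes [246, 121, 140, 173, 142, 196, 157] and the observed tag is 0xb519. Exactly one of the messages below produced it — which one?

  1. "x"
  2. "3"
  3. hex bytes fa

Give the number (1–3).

3

Key decimal bytes [246, 121, 140, 173, 142, 196, 157] = f6 79 8c ad 8e c4 9d is 7 bytes > B = 5, so hash it first: H(key) = ad ea, then zero-pad to 5 bytes: K' = ad ea 00 00 00.
K' ⊕ ipad = 9b dc 36 36 36; K' ⊕ opad = f1 b6 5c 5c 5c.
m1: inner = H(9b dc 36 36 36 78) = 07 8a; tag = H(f1 b6 5c 5c 5c 07 8a) = 3319
m2: inner = H(9b dc 36 36 36 33) = 07 45; tag = H(f1 b6 5c 5c 5c 07 45) = ee19
m3: inner = H(9b dc 36 36 36 fa) = 07 0c; tag = H(f1 b6 5c 5c 5c 07 0c) = b519 ← matches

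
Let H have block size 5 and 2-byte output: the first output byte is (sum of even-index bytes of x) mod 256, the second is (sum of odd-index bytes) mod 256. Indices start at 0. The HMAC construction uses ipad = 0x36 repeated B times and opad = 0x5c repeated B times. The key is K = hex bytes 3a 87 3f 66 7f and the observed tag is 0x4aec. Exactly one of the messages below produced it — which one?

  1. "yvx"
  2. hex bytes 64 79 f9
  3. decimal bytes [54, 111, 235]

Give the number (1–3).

2

Key hex bytes 3a 87 3f 66 7f is exactly B = 5 bytes: K' = 3a 87 3f 66 7f.
K' ⊕ ipad = 0c b1 09 50 49; K' ⊕ opad = 66 db 63 3a 23.
m1: inner = H(0c b1 09 50 49 79 76 78) = d4 f2; tag = H(66 db 63 3a 23 d4 f2) = dee9
m2: inner = H(0c b1 09 50 49 64 79 f9) = d7 5e; tag = H(66 db 63 3a 23 d7 5e) = 4aec ← matches
m3: inner = H(0c b1 09 50 49 36 6f eb) = cd 22; tag = H(66 db 63 3a 23 cd 22) = 0ee2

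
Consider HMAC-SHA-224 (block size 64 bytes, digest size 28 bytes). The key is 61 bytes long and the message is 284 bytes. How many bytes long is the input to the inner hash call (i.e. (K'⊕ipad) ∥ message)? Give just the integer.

Key is 61 ≤ 64 bytes, zero-padded: |K'| = 64.
Inner input = (K'⊕ipad) ∥ m → 64 + 284 = 348 bytes.

348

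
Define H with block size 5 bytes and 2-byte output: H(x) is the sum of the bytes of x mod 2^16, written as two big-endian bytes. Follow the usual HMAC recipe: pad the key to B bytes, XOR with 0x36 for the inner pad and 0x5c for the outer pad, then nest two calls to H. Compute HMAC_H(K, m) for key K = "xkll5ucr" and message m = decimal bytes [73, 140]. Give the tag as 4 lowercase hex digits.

Key "xkll5ucr" = 78 6b 6c 6c 35 75 63 72 is 8 bytes > B = 5, so hash it first: H(key) = 03 3a, then zero-pad to 5 bytes: K' = 03 3a 00 00 00.
K' ⊕ ipad = 35 0c 36 36 36.  K' ⊕ opad = 5f 66 5c 5c 5c.
Inner input = (K'⊕ipad) ∥ m = 35 0c 36 36 36 ∥ 49 8c.
Inner hash: sum = 53+12+54+54+54+73+140 = 440 → 01 b8.
Outer input = (K'⊕opad) ∥ inner = 5f 66 5c 5c 5c ∥ 01 b8.
Outer hash (tag): sum = 95+102+92+92+92+1+184 = 658 → 02 92.

0292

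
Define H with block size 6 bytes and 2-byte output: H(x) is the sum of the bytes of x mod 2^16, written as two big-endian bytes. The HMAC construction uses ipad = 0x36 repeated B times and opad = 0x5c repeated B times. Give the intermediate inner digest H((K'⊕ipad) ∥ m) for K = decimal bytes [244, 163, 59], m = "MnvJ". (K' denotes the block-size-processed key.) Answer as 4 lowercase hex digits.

0381

Key decimal bytes [244, 163, 59] = f4 a3 3b is 3 bytes ≤ B = 6; zero-pad to 6 bytes: K' = f4 a3 3b 00 00 00.
K' ⊕ ipad = c2 95 0d 36 36 36.
Inner input = c2 95 0d 36 36 36 ∥ 4d 6e 76 4a.
Inner hash: sum = 194+149+13+54+54+54+77+110+118+74 = 897 → 03 81.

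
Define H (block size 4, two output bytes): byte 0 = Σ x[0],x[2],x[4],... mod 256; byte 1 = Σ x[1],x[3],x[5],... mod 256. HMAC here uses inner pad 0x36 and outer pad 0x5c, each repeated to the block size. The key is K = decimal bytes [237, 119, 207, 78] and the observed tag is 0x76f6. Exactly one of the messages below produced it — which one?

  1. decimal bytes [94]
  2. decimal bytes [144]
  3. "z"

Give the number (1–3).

1

Key decimal bytes [237, 119, 207, 78] = ed 77 cf 4e is exactly B = 4 bytes: K' = ed 77 cf 4e.
K' ⊕ ipad = db 41 f9 78; K' ⊕ opad = b1 2b 93 12.
m1: inner = H(db 41 f9 78 5e) = 32 b9; tag = H(b1 2b 93 12 32 b9) = 76f6 ← matches
m2: inner = H(db 41 f9 78 90) = 64 b9; tag = H(b1 2b 93 12 64 b9) = a8f6
m3: inner = H(db 41 f9 78 7a) = 4e b9; tag = H(b1 2b 93 12 4e b9) = 92f6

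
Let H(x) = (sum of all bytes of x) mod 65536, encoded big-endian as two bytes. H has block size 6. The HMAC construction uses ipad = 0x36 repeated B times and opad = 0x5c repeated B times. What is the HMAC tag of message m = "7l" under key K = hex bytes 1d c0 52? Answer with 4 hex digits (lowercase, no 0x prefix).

02cb

Key hex bytes 1d c0 52 is 3 bytes ≤ B = 6; zero-pad to 6 bytes: K' = 1d c0 52 00 00 00.
K' ⊕ ipad = 2b f6 64 36 36 36.  K' ⊕ opad = 41 9c 0e 5c 5c 5c.
Inner input = (K'⊕ipad) ∥ m = 2b f6 64 36 36 36 ∥ 37 6c.
Inner hash: sum = 43+246+100+54+54+54+55+108 = 714 → 02 ca.
Outer input = (K'⊕opad) ∥ inner = 41 9c 0e 5c 5c 5c ∥ 02 ca.
Outer hash (tag): sum = 65+156+14+92+92+92+2+202 = 715 → 02 cb.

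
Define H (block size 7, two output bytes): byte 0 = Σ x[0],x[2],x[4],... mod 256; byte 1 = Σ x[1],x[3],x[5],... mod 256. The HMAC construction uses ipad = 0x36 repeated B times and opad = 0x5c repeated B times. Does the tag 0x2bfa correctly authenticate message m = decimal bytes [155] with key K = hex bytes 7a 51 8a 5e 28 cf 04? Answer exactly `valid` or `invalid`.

Key hex bytes 7a 51 8a 5e 28 cf 04 is exactly B = 7 bytes: K' = 7a 51 8a 5e 28 cf 04.
K' ⊕ ipad = 4c 67 bc 68 1e f9 32; K' ⊕ opad = 26 0d d6 02 74 93 58.
Inner hash: even-index sum = 344 mod 256 = 88; odd-index sum = 611 mod 256 = 99 → 58 63.
Outer hash (recomputed tag): even-index sum = 555 mod 256 = 43; odd-index sum = 250 mod 256 = 250 → 2b fa.
Recomputed tag = 2bfa; claimed = 2bfa → match.

valid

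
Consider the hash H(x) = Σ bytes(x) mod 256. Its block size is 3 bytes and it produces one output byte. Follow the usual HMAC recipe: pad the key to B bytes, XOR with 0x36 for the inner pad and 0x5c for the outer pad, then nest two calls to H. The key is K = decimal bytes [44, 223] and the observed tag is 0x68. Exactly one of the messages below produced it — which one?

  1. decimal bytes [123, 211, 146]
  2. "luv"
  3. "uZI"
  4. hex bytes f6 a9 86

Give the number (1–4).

1

Key decimal bytes [44, 223] = 2c df is 2 bytes ≤ B = 3; zero-pad to 3 bytes: K' = 2c df 00.
K' ⊕ ipad = 1a e9 36; K' ⊕ opad = 70 83 5c.
m1: inner = H(1a e9 36 7b d3 92) = 19; tag = H(70 83 5c 19) = 68 ← matches
m2: inner = H(1a e9 36 6c 75 76) = 90; tag = H(70 83 5c 90) = df
m3: inner = H(1a e9 36 75 5a 49) = 51; tag = H(70 83 5c 51) = a0
m4: inner = H(1a e9 36 f6 a9 86) = 5e; tag = H(70 83 5c 5e) = ad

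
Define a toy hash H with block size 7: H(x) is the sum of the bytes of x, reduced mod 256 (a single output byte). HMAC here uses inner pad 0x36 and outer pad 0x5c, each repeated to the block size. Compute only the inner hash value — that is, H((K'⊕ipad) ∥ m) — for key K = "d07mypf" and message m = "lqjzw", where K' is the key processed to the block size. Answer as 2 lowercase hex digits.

d1

Key "d07mypf" = 64 30 37 6d 79 70 66 is exactly B = 7 bytes: K' = 64 30 37 6d 79 70 66.
K' ⊕ ipad = 52 06 01 5b 4f 46 50.
Inner input = 52 06 01 5b 4f 46 50 ∥ 6c 71 6a 7a 77.
Inner hash: sum = 82+6+1+91+79+70+80+108+113+106+122+119 = 977; mod 256 = 209 → d1.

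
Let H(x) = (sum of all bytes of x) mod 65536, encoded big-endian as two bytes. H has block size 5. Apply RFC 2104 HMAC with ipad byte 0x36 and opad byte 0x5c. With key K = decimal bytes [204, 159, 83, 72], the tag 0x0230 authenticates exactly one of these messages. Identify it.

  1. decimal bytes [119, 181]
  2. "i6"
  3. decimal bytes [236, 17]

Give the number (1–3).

Key decimal bytes [204, 159, 83, 72] = cc 9f 53 48 is 4 bytes ≤ B = 5; zero-pad to 5 bytes: K' = cc 9f 53 48 00.
K' ⊕ ipad = fa a9 65 7e 36; K' ⊕ opad = 90 c3 0f 14 5c.
m1: inner = H(fa a9 65 7e 36 77 b5) = 03 e8; tag = H(90 c3 0f 14 5c 03 e8) = 02bd
m2: inner = H(fa a9 65 7e 36 69 36) = 03 5b; tag = H(90 c3 0f 14 5c 03 5b) = 0230 ← matches
m3: inner = H(fa a9 65 7e 36 ec 11) = 03 b9; tag = H(90 c3 0f 14 5c 03 b9) = 028e

2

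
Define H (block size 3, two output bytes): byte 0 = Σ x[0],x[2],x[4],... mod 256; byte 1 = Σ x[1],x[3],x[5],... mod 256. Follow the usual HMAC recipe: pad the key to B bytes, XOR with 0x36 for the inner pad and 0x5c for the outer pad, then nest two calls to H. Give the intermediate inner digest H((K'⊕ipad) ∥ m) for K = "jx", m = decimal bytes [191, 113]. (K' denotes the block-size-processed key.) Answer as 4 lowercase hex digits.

Key "jx" = 6a 78 is 2 bytes ≤ B = 3; zero-pad to 3 bytes: K' = 6a 78 00.
K' ⊕ ipad = 5c 4e 36.
Inner input = 5c 4e 36 ∥ bf 71.
Inner hash: even-index sum = 259 mod 256 = 3; odd-index sum = 269 mod 256 = 13 → 03 0d.

030d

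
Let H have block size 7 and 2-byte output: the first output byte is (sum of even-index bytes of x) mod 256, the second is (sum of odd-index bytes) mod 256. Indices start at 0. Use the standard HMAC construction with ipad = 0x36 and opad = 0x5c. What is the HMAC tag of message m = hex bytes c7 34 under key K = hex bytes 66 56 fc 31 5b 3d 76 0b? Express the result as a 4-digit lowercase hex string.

Key hex bytes 66 56 fc 31 5b 3d 76 0b is 8 bytes > B = 7, so hash it first: H(key) = 33 cf, then zero-pad to 7 bytes: K' = 33 cf 00 00 00 00 00.
K' ⊕ ipad = 05 f9 36 36 36 36 36.  K' ⊕ opad = 6f 93 5c 5c 5c 5c 5c.
Inner input = (K'⊕ipad) ∥ m = 05 f9 36 36 36 36 36 ∥ c7 34.
Inner hash: even-index sum = 219 mod 256 = 219; odd-index sum = 556 mod 256 = 44 → db 2c.
Outer input = (K'⊕opad) ∥ inner = 6f 93 5c 5c 5c 5c 5c ∥ db 2c.
Outer hash (tag): even-index sum = 431 mod 256 = 175; odd-index sum = 550 mod 256 = 38 → af 26.

af26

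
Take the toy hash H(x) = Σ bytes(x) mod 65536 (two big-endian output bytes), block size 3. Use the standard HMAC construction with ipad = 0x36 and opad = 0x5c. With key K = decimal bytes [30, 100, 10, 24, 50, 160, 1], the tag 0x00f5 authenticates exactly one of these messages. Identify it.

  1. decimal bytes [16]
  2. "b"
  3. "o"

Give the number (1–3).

2

Key decimal bytes [30, 100, 10, 24, 50, 160, 1] = 1e 64 0a 18 32 a0 01 is 7 bytes > B = 3, so hash it first: H(key) = 01 77, then zero-pad to 3 bytes: K' = 01 77 00.
K' ⊕ ipad = 37 41 36; K' ⊕ opad = 5d 2b 5c.
m1: inner = H(37 41 36 10) = 00 be; tag = H(5d 2b 5c 00 be) = 01a2
m2: inner = H(37 41 36 62) = 01 10; tag = H(5d 2b 5c 01 10) = 00f5 ← matches
m3: inner = H(37 41 36 6f) = 01 1d; tag = H(5d 2b 5c 01 1d) = 0102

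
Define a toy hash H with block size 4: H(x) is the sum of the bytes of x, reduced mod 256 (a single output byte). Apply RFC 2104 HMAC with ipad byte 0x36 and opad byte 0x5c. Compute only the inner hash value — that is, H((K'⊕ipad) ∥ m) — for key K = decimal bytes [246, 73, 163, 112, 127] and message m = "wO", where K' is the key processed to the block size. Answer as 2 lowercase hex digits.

4f

Key decimal bytes [246, 73, 163, 112, 127] = f6 49 a3 70 7f is 5 bytes > B = 4, so hash it first: H(key) = d1, then zero-pad to 4 bytes: K' = d1 00 00 00.
K' ⊕ ipad = e7 36 36 36.
Inner input = e7 36 36 36 ∥ 77 4f.
Inner hash: sum = 231+54+54+54+119+79 = 591; mod 256 = 79 → 4f.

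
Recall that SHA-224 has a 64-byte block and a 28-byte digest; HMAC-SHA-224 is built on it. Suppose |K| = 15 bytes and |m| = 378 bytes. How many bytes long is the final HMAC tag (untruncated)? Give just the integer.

The tag is one SHA-224 digest: 28 bytes.

28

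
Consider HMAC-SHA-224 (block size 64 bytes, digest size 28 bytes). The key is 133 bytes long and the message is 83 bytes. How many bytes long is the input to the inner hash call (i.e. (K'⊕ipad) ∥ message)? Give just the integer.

Key is 133 > 64 bytes, so it is hashed to 28 bytes then zero-padded to 64: |K'| = 64.
Inner input = (K'⊕ipad) ∥ m → 64 + 83 = 147 bytes.

147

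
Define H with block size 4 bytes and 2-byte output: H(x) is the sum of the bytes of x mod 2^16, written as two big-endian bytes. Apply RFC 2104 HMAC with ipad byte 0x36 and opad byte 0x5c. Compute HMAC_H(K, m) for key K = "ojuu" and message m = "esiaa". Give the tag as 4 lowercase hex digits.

Key "ojuu" = 6f 6a 75 75 is exactly B = 4 bytes: K' = 6f 6a 75 75.
K' ⊕ ipad = 59 5c 43 43.  K' ⊕ opad = 33 36 29 29.
Inner input = (K'⊕ipad) ∥ m = 59 5c 43 43 ∥ 65 73 69 61 61.
Inner hash: sum = 89+92+67+67+101+115+105+97+97 = 830 → 03 3e.
Outer input = (K'⊕opad) ∥ inner = 33 36 29 29 ∥ 03 3e.
Outer hash (tag): sum = 51+54+41+41+3+62 = 252 → 00 fc.

00fc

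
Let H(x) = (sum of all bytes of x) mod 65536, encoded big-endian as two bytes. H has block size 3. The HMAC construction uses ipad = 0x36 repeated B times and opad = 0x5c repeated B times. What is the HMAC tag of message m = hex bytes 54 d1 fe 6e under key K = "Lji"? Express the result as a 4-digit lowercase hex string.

0144

Key "Lji" = 4c 6a 69 is exactly B = 3 bytes: K' = 4c 6a 69.
K' ⊕ ipad = 7a 5c 5f.  K' ⊕ opad = 10 36 35.
Inner input = (K'⊕ipad) ∥ m = 7a 5c 5f ∥ 54 d1 fe 6e.
Inner hash: sum = 122+92+95+84+209+254+110 = 966 → 03 c6.
Outer input = (K'⊕opad) ∥ inner = 10 36 35 ∥ 03 c6.
Outer hash (tag): sum = 16+54+53+3+198 = 324 → 01 44.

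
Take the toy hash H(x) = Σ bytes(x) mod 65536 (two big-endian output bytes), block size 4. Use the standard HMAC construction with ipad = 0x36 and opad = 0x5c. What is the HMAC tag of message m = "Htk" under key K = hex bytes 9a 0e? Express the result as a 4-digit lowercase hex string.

0249

Key hex bytes 9a 0e is 2 bytes ≤ B = 4; zero-pad to 4 bytes: K' = 9a 0e 00 00.
K' ⊕ ipad = ac 38 36 36.  K' ⊕ opad = c6 52 5c 5c.
Inner input = (K'⊕ipad) ∥ m = ac 38 36 36 ∥ 48 74 6b.
Inner hash: sum = 172+56+54+54+72+116+107 = 631 → 02 77.
Outer input = (K'⊕opad) ∥ inner = c6 52 5c 5c ∥ 02 77.
Outer hash (tag): sum = 198+82+92+92+2+119 = 585 → 02 49.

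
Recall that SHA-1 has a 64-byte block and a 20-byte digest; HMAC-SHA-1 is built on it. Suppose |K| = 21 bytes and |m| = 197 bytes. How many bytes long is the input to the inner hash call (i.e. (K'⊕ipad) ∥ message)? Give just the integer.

Key is 21 ≤ 64 bytes, zero-padded: |K'| = 64.
Inner input = (K'⊕ipad) ∥ m → 64 + 197 = 261 bytes.

261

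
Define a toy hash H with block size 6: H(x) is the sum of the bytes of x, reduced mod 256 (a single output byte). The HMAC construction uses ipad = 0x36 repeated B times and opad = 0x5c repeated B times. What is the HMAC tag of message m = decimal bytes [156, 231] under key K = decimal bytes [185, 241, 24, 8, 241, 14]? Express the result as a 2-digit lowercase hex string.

Key decimal bytes [185, 241, 24, 8, 241, 14] = b9 f1 18 08 f1 0e is exactly B = 6 bytes: K' = b9 f1 18 08 f1 0e.
K' ⊕ ipad = 8f c7 2e 3e c7 38.  K' ⊕ opad = e5 ad 44 54 ad 52.
Inner input = (K'⊕ipad) ∥ m = 8f c7 2e 3e c7 38 ∥ 9c e7.
Inner hash: sum = 143+199+46+62+199+56+156+231 = 1092; mod 256 = 68 → 44.
Outer input = (K'⊕opad) ∥ inner = e5 ad 44 54 ad 52 ∥ 44.
Outer hash (tag): sum = 229+173+68+84+173+82+68 = 877; mod 256 = 109 → 6d.

6d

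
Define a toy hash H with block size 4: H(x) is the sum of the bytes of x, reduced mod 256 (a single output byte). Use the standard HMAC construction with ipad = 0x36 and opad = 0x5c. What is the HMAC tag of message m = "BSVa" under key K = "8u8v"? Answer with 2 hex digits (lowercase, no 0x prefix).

Key "8u8v" = 38 75 38 76 is exactly B = 4 bytes: K' = 38 75 38 76.
K' ⊕ ipad = 0e 43 0e 40.  K' ⊕ opad = 64 29 64 2a.
Inner input = (K'⊕ipad) ∥ m = 0e 43 0e 40 ∥ 42 53 56 61.
Inner hash: sum = 14+67+14+64+66+83+86+97 = 491; mod 256 = 235 → eb.
Outer input = (K'⊕opad) ∥ inner = 64 29 64 2a ∥ eb.
Outer hash (tag): sum = 100+41+100+42+235 = 518; mod 256 = 6 → 06.

06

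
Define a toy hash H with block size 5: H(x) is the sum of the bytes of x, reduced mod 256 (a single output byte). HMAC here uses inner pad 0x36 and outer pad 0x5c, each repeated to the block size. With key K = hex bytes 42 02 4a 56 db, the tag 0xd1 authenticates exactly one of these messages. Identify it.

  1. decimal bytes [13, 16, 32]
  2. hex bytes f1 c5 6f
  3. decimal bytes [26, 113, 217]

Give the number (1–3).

Key hex bytes 42 02 4a 56 db is exactly B = 5 bytes: K' = 42 02 4a 56 db.
K' ⊕ ipad = 74 34 7c 60 ed; K' ⊕ opad = 1e 5e 16 0a 87.
m1: inner = H(74 34 7c 60 ed 0d 10 20) = ae; tag = H(1e 5e 16 0a 87 ae) = d1 ← matches
m2: inner = H(74 34 7c 60 ed f1 c5 6f) = 96; tag = H(1e 5e 16 0a 87 96) = b9
m3: inner = H(74 34 7c 60 ed 1a 71 d9) = d5; tag = H(1e 5e 16 0a 87 d5) = f8

1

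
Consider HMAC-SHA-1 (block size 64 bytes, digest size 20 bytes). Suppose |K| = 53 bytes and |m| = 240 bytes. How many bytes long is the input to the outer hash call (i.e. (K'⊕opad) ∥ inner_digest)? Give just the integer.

Key is 53 ≤ 64 bytes, zero-padded: |K'| = 64.
Outer input = (K'⊕opad) ∥ H(inner) → 64 + 20 = 84 bytes.

84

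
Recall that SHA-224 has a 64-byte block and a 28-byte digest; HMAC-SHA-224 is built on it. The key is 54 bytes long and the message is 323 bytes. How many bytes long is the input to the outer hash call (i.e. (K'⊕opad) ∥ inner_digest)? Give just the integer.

92

Key is 54 ≤ 64 bytes, zero-padded: |K'| = 64.
Outer input = (K'⊕opad) ∥ H(inner) → 64 + 28 = 92 bytes.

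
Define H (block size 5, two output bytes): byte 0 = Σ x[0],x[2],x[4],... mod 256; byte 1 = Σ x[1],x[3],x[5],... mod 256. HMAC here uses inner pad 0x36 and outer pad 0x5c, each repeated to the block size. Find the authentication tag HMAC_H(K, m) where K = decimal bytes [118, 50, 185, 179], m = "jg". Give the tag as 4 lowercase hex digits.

Key decimal bytes [118, 50, 185, 179] = 76 32 b9 b3 is 4 bytes ≤ B = 5; zero-pad to 5 bytes: K' = 76 32 b9 b3 00.
K' ⊕ ipad = 40 04 8f 85 36.  K' ⊕ opad = 2a 6e e5 ef 5c.
Inner input = (K'⊕ipad) ∥ m = 40 04 8f 85 36 ∥ 6a 67.
Inner hash: even-index sum = 364 mod 256 = 108; odd-index sum = 243 mod 256 = 243 → 6c f3.
Outer input = (K'⊕opad) ∥ inner = 2a 6e e5 ef 5c ∥ 6c f3.
Outer hash (tag): even-index sum = 606 mod 256 = 94; odd-index sum = 457 mod 256 = 201 → 5e c9.

5ec9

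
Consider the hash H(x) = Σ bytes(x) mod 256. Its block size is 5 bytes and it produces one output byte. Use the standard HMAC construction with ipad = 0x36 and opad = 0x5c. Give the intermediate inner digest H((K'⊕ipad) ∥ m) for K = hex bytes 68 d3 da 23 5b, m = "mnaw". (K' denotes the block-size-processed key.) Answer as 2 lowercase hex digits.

Key hex bytes 68 d3 da 23 5b is exactly B = 5 bytes: K' = 68 d3 da 23 5b.
K' ⊕ ipad = 5e e5 ec 15 6d.
Inner input = 5e e5 ec 15 6d ∥ 6d 6e 61 77.
Inner hash: sum = 94+229+236+21+109+109+110+97+119 = 1124; mod 256 = 100 → 64.

64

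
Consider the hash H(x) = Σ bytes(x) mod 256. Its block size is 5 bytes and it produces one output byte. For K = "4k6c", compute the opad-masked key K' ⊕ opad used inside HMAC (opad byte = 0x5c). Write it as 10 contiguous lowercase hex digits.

Key "4k6c" = 34 6b 36 63 is 4 bytes ≤ B = 5; zero-pad to 5 bytes: K' = 34 6b 36 63 00.
XOR each byte with 0x5c: 34⊕5c=68, 6b⊕5c=37, 36⊕5c=6a, 63⊕5c=3f, 00⊕5c=5c.

68376a3f5c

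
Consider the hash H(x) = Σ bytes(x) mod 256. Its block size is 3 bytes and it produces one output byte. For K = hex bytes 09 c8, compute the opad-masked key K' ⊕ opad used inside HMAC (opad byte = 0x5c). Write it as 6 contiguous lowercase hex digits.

55945c

Key hex bytes 09 c8 is 2 bytes ≤ B = 3; zero-pad to 3 bytes: K' = 09 c8 00.
XOR each byte with 0x5c: 09⊕5c=55, c8⊕5c=94, 00⊕5c=5c.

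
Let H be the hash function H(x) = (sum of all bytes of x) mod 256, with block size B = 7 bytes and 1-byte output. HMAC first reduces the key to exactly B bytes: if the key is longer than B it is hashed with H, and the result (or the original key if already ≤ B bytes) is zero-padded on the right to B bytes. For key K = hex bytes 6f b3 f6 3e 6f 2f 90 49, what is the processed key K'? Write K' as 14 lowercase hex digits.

cd000000000000

|K| = 8 > B = 7, so first hash the key.
H(K): sum = 111+179+246+62+111+47+144+73 = 973; mod 256 = 205 → cd.
Zero-pad H(K) = cd to 7 bytes: K' = cd 00 00 00 00 00 00.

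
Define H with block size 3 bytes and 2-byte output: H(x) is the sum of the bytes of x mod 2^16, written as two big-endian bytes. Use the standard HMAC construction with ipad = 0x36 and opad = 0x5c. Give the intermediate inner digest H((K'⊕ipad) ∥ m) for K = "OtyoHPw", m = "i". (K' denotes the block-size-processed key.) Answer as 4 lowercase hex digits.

Key "OtyoHPw" = 4f 74 79 6f 48 50 77 is 7 bytes > B = 3, so hash it first: H(key) = 02 ba, then zero-pad to 3 bytes: K' = 02 ba 00.
K' ⊕ ipad = 34 8c 36.
Inner input = 34 8c 36 ∥ 69.
Inner hash: sum = 52+140+54+105 = 351 → 01 5f.

015f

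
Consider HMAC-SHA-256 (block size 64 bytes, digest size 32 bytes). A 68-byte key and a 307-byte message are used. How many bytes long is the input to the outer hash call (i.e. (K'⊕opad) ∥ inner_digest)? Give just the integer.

Key is 68 > 64 bytes, so it is hashed to 32 bytes then zero-padded to 64: |K'| = 64.
Outer input = (K'⊕opad) ∥ H(inner) → 64 + 32 = 96 bytes.

96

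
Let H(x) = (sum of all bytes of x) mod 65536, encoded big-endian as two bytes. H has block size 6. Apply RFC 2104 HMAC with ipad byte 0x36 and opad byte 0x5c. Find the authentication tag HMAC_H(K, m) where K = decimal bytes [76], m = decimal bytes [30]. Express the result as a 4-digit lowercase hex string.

Key decimal bytes [76] = 4c is 1 byte ≤ B = 6; zero-pad to 6 bytes: K' = 4c 00 00 00 00 00.
K' ⊕ ipad = 7a 36 36 36 36 36.  K' ⊕ opad = 10 5c 5c 5c 5c 5c.
Inner input = (K'⊕ipad) ∥ m = 7a 36 36 36 36 36 ∥ 1e.
Inner hash: sum = 122+54+54+54+54+54+30 = 422 → 01 a6.
Outer input = (K'⊕opad) ∥ inner = 10 5c 5c 5c 5c 5c ∥ 01 a6.
Outer hash (tag): sum = 16+92+92+92+92+92+1+166 = 643 → 02 83.

0283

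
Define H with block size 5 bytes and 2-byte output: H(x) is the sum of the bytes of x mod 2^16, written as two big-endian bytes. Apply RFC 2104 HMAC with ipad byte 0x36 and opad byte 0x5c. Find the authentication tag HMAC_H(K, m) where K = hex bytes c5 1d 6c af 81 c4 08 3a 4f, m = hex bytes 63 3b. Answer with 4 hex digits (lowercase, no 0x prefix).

Key hex bytes c5 1d 6c af 81 c4 08 3a 4f is 9 bytes > B = 5, so hash it first: H(key) = 03 d3, then zero-pad to 5 bytes: K' = 03 d3 00 00 00.
K' ⊕ ipad = 35 e5 36 36 36.  K' ⊕ opad = 5f 8f 5c 5c 5c.
Inner input = (K'⊕ipad) ∥ m = 35 e5 36 36 36 ∥ 63 3b.
Inner hash: sum = 53+229+54+54+54+99+59 = 602 → 02 5a.
Outer input = (K'⊕opad) ∥ inner = 5f 8f 5c 5c 5c ∥ 02 5a.
Outer hash (tag): sum = 95+143+92+92+92+2+90 = 606 → 02 5e.

025e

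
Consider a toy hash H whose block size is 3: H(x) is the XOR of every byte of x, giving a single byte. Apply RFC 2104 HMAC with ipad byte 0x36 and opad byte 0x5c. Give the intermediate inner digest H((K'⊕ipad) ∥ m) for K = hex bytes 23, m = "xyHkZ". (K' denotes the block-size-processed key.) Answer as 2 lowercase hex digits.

6d

Key hex bytes 23 is 1 byte ≤ B = 3; zero-pad to 3 bytes: K' = 23 00 00.
K' ⊕ ipad = 15 36 36.
Inner input = 15 36 36 ∥ 78 79 48 6b 5a.
Inner hash: XOR 15⊕36⊕36⊕78⊕79⊕48⊕6b⊕5a = 6d.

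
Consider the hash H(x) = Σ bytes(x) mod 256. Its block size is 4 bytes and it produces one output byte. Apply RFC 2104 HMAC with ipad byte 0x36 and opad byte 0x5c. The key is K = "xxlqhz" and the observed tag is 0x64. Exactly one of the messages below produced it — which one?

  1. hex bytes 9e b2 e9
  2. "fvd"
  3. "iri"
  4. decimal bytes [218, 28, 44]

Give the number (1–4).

4

Key "xxlqhz" = 78 78 6c 71 68 7a is 6 bytes > B = 4, so hash it first: H(key) = af, then zero-pad to 4 bytes: K' = af 00 00 00.
K' ⊕ ipad = 99 36 36 36; K' ⊕ opad = f3 5c 5c 5c.
m1: inner = H(99 36 36 36 9e b2 e9) = 74; tag = H(f3 5c 5c 5c 74) = 7b
m2: inner = H(99 36 36 36 66 76 64) = 7b; tag = H(f3 5c 5c 5c 7b) = 82
m3: inner = H(99 36 36 36 69 72 69) = 7f; tag = H(f3 5c 5c 5c 7f) = 86
m4: inner = H(99 36 36 36 da 1c 2c) = 5d; tag = H(f3 5c 5c 5c 5d) = 64 ← matches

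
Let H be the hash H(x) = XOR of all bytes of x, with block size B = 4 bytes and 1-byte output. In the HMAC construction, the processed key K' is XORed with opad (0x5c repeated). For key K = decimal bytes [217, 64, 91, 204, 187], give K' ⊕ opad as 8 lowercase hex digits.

Key decimal bytes [217, 64, 91, 204, 187] = d9 40 5b cc bb is 5 bytes > B = 4, so hash it first: H(key) = b5, then zero-pad to 4 bytes: K' = b5 00 00 00.
XOR each byte with 0x5c: b5⊕5c=e9, 00⊕5c=5c, 00⊕5c=5c, 00⊕5c=5c.

e95c5c5c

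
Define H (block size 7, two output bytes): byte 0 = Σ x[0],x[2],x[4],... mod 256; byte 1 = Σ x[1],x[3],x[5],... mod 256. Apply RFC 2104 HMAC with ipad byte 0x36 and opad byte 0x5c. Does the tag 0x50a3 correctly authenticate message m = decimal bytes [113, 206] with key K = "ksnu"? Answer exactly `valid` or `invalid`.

Key "ksnu" = 6b 73 6e 75 is 4 bytes ≤ B = 7; zero-pad to 7 bytes: K' = 6b 73 6e 75 00 00 00.
K' ⊕ ipad = 5d 45 58 43 36 36 36; K' ⊕ opad = 37 2f 32 29 5c 5c 5c.
Inner hash: even-index sum = 495 mod 256 = 239; odd-index sum = 303 mod 256 = 47 → ef 2f.
Outer hash (recomputed tag): even-index sum = 336 mod 256 = 80; odd-index sum = 419 mod 256 = 163 → 50 a3.
Recomputed tag = 50a3; claimed = 50a3 → match.

valid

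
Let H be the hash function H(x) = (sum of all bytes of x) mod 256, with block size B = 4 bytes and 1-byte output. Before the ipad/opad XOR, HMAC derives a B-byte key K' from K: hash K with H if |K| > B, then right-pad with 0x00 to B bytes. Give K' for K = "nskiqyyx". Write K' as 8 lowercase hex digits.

|K| = 8 > B = 4, so first hash the key.
H(K): sum = 110+115+107+105+113+121+121+120 = 912; mod 256 = 144 → 90.
Zero-pad H(K) = 90 to 4 bytes: K' = 90 00 00 00.

90000000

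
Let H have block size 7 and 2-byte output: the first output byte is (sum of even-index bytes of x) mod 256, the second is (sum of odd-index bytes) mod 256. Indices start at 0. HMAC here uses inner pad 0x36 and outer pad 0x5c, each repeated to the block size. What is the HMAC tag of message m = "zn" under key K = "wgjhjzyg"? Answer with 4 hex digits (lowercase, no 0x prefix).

18a6

Key "wgjhjzyg" = 77 67 6a 68 6a 7a 79 67 is 8 bytes > B = 7, so hash it first: H(key) = c4 b0, then zero-pad to 7 bytes: K' = c4 b0 00 00 00 00 00.
K' ⊕ ipad = f2 86 36 36 36 36 36.  K' ⊕ opad = 98 ec 5c 5c 5c 5c 5c.
Inner input = (K'⊕ipad) ∥ m = f2 86 36 36 36 36 36 ∥ 7a 6e.
Inner hash: even-index sum = 514 mod 256 = 2; odd-index sum = 364 mod 256 = 108 → 02 6c.
Outer input = (K'⊕opad) ∥ inner = 98 ec 5c 5c 5c 5c 5c ∥ 02 6c.
Outer hash (tag): even-index sum = 536 mod 256 = 24; odd-index sum = 422 mod 256 = 166 → 18 a6.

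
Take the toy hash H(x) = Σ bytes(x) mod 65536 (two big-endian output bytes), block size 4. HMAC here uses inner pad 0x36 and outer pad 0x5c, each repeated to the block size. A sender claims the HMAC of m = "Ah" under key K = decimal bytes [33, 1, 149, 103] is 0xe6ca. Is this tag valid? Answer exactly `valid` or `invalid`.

Key decimal bytes [33, 1, 149, 103] = 21 01 95 67 is exactly B = 4 bytes: K' = 21 01 95 67.
K' ⊕ ipad = 17 37 a3 51; K' ⊕ opad = 7d 5d c9 3b.
Inner hash: sum = 23+55+163+81+65+104 = 491 → 01 eb.
Outer hash (recomputed tag): sum = 125+93+201+59+1+235 = 714 → 02 ca.
Recomputed tag = 02ca; claimed = e6ca → mismatch.

invalid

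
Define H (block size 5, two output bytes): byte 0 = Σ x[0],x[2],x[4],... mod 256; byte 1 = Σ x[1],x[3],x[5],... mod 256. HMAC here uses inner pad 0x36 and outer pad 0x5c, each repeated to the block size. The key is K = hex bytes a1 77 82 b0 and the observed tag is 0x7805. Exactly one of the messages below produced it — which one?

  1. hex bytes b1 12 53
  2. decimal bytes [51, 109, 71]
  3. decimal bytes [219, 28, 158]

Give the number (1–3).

2

Key hex bytes a1 77 82 b0 is 4 bytes ≤ B = 5; zero-pad to 5 bytes: K' = a1 77 82 b0 00.
K' ⊕ ipad = 97 41 b4 86 36; K' ⊕ opad = fd 2b de ec 5c.
m1: inner = H(97 41 b4 86 36 b1 12 53) = 93 cb; tag = H(fd 2b de ec 5c 93 cb) = 02aa
m2: inner = H(97 41 b4 86 36 33 6d 47) = ee 41; tag = H(fd 2b de ec 5c ee 41) = 7805 ← matches
m3: inner = H(97 41 b4 86 36 db 1c 9e) = 9d 40; tag = H(fd 2b de ec 5c 9d 40) = 77b4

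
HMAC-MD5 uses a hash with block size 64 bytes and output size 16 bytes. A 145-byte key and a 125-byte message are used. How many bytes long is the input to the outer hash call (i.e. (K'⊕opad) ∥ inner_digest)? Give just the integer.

Key is 145 > 64 bytes, so it is hashed to 16 bytes then zero-padded to 64: |K'| = 64.
Outer input = (K'⊕opad) ∥ H(inner) → 64 + 16 = 80 bytes.

80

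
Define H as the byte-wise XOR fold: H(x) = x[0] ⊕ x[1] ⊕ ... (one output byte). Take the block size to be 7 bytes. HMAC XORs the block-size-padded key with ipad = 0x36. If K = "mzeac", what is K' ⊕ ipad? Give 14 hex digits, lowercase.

5b4c5357553636

Key "mzeac" = 6d 7a 65 61 63 is 5 bytes ≤ B = 7; zero-pad to 7 bytes: K' = 6d 7a 65 61 63 00 00.
XOR each byte with 0x36: 6d⊕36=5b, 7a⊕36=4c, 65⊕36=53, 61⊕36=57, 63⊕36=55, 00⊕36=36, 00⊕36=36.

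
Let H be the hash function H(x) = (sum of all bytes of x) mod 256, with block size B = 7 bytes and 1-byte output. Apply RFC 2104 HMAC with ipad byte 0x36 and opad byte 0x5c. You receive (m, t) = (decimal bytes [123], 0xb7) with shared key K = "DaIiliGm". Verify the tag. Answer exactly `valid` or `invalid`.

invalid

Key "DaIiliGm" = 44 61 49 69 6c 69 47 6d is 8 bytes > B = 7, so hash it first: H(key) = e0, then zero-pad to 7 bytes: K' = e0 00 00 00 00 00 00.
K' ⊕ ipad = d6 36 36 36 36 36 36; K' ⊕ opad = bc 5c 5c 5c 5c 5c 5c.
Inner hash: sum = 214+54+54+54+54+54+54+123 = 661; mod 256 = 149 → 95.
Outer hash (recomputed tag): sum = 188+92+92+92+92+92+92+149 = 889; mod 256 = 121 → 79.
Recomputed tag = 79; claimed = b7 → mismatch.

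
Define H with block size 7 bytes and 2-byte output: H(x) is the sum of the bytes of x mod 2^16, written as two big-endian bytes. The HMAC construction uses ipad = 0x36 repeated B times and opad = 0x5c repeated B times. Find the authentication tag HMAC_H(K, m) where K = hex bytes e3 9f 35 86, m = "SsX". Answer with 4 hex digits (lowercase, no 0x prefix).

04cd

Key hex bytes e3 9f 35 86 is 4 bytes ≤ B = 7; zero-pad to 7 bytes: K' = e3 9f 35 86 00 00 00.
K' ⊕ ipad = d5 a9 03 b0 36 36 36.  K' ⊕ opad = bf c3 69 da 5c 5c 5c.
Inner input = (K'⊕ipad) ∥ m = d5 a9 03 b0 36 36 36 ∥ 53 73 58.
Inner hash: sum = 213+169+3+176+54+54+54+83+115+88 = 1009 → 03 f1.
Outer input = (K'⊕opad) ∥ inner = bf c3 69 da 5c 5c 5c ∥ 03 f1.
Outer hash (tag): sum = 191+195+105+218+92+92+92+3+241 = 1229 → 04 cd.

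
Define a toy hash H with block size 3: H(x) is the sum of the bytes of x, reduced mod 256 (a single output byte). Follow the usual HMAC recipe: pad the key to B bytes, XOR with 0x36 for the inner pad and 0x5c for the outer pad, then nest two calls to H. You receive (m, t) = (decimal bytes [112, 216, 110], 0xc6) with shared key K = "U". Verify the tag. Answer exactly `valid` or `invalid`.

Key "U" = 55 is 1 byte ≤ B = 3; zero-pad to 3 bytes: K' = 55 00 00.
K' ⊕ ipad = 63 36 36; K' ⊕ opad = 09 5c 5c.
Inner hash: sum = 99+54+54+112+216+110 = 645; mod 256 = 133 → 85.
Outer hash (recomputed tag): sum = 9+92+92+133 = 326; mod 256 = 70 → 46.
Recomputed tag = 46; claimed = c6 → mismatch.

invalid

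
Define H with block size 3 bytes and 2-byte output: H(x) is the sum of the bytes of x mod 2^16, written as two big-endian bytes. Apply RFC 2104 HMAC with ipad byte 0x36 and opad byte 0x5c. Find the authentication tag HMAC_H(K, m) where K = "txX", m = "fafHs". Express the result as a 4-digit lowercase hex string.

0138

Key "txX" = 74 78 58 is exactly B = 3 bytes: K' = 74 78 58.
K' ⊕ ipad = 42 4e 6e.  K' ⊕ opad = 28 24 04.
Inner input = (K'⊕ipad) ∥ m = 42 4e 6e ∥ 66 61 66 48 73.
Inner hash: sum = 66+78+110+102+97+102+72+115 = 742 → 02 e6.
Outer input = (K'⊕opad) ∥ inner = 28 24 04 ∥ 02 e6.
Outer hash (tag): sum = 40+36+4+2+230 = 312 → 01 38.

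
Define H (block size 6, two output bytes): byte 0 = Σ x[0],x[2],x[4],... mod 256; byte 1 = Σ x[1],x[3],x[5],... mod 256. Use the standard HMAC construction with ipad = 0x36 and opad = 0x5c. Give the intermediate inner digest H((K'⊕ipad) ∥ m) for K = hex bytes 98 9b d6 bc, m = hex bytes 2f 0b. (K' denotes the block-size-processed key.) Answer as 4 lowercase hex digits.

Key hex bytes 98 9b d6 bc is 4 bytes ≤ B = 6; zero-pad to 6 bytes: K' = 98 9b d6 bc 00 00.
K' ⊕ ipad = ae ad e0 8a 36 36.
Inner input = ae ad e0 8a 36 36 ∥ 2f 0b.
Inner hash: even-index sum = 499 mod 256 = 243; odd-index sum = 376 mod 256 = 120 → f3 78.

f378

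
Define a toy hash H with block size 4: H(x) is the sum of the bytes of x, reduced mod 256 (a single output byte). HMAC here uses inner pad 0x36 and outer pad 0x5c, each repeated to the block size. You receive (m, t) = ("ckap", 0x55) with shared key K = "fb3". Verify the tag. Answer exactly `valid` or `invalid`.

Key "fb3" = 66 62 33 is 3 bytes ≤ B = 4; zero-pad to 4 bytes: K' = 66 62 33 00.
K' ⊕ ipad = 50 54 05 36; K' ⊕ opad = 3a 3e 6f 5c.
Inner hash: sum = 80+84+5+54+99+107+97+112 = 638; mod 256 = 126 → 7e.
Outer hash (recomputed tag): sum = 58+62+111+92+126 = 449; mod 256 = 193 → c1.
Recomputed tag = c1; claimed = 55 → mismatch.

invalid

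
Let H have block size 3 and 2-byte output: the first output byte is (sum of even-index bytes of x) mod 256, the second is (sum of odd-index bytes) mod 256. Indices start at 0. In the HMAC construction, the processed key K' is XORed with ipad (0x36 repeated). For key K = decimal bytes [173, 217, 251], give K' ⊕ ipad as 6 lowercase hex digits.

9befcd

Key decimal bytes [173, 217, 251] = ad d9 fb is exactly B = 3 bytes: K' = ad d9 fb.
XOR each byte with 0x36: ad⊕36=9b, d9⊕36=ef, fb⊕36=cd.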